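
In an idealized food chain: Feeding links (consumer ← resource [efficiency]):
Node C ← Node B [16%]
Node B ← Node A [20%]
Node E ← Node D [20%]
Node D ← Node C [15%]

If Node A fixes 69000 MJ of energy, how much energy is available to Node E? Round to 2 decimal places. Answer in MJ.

66.24 MJ

Node B: 69000 × 0.2 = 13800 MJ
Node C: 13800 × 0.16 = 2208 MJ
Node D: 2208 × 0.15 = 331.2 MJ
Node E: 331.2 × 0.2 = 66.24 MJ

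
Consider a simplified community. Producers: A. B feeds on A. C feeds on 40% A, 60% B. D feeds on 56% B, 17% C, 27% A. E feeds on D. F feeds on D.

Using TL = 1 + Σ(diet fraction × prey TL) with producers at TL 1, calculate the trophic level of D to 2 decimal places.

2.83

B: 1 + 1 = 2
C: 1 + (0.4×1 + 0.6×2) = 2.6
D: 1 + (0.56×2 + 0.17×2.6 + 0.27×1) = 2.832
E: 1 + 2.832 = 3.832
F: 1 + 2.832 = 3.832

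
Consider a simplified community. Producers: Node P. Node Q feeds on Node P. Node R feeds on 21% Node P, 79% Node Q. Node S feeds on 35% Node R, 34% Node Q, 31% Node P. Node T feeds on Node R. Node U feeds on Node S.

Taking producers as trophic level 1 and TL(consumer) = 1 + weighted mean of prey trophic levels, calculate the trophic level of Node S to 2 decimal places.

Node Q: 1 + 1 = 2
Node R: 1 + (0.21×1 + 0.79×2) = 2.79
Node S: 1 + (0.35×2.79 + 0.34×2 + 0.31×1) = 2.9665
Node T: 1 + 2.79 = 3.79
Node U: 1 + 2.9665 = 3.9665

2.97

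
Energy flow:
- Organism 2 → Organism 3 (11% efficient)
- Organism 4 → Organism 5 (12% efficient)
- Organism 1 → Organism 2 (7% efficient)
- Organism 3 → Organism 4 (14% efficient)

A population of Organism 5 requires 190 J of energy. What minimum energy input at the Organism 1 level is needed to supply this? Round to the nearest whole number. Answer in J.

Cumulative transfer efficiency: 0.07 × 0.11 × 0.14 × 0.12 = 0.00012936
Organism 1 energy = 190 / 0.00012936 = 1468769 J

1468769 J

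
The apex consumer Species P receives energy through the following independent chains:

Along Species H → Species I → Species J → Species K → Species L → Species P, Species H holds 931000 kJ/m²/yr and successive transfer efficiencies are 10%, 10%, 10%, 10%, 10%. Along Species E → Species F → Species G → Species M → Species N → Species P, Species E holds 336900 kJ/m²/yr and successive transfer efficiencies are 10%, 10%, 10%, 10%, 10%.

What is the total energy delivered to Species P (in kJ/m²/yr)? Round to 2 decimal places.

Via Species H: 931000 × 0.1 × 0.1 × 0.1 × 0.1 × 0.1 = 9.31 kJ/m²/yr
Via Species E: 336900 × 0.1 × 0.1 × 0.1 × 0.1 × 0.1 = 3.369 kJ/m²/yr
Total at Species P: 9.31 + 3.369 = 12.679 kJ/m²/yr

12.68 kJ/m²/yr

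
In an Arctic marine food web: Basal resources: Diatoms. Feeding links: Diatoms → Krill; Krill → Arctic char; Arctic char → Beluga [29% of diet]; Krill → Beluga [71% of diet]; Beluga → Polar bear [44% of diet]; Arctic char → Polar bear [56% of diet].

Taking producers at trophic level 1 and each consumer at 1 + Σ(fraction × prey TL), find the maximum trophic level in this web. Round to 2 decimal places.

4.13

Krill: 1 + 1 = 2
Arctic char: 1 + 2 = 3
Beluga: 1 + (0.29×3 + 0.71×2) = 3.29
Polar bear: 1 + (0.44×3.29 + 0.56×3) = 4.1276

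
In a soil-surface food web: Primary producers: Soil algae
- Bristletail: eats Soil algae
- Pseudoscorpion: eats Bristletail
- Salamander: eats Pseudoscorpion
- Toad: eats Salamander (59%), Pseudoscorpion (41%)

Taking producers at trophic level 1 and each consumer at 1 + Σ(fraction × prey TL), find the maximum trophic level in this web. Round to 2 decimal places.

4.59

Bristletail: 1 + 1 = 2
Pseudoscorpion: 1 + 2 = 3
Salamander: 1 + 3 = 4
Toad: 1 + (0.59×4 + 0.41×3) = 4.59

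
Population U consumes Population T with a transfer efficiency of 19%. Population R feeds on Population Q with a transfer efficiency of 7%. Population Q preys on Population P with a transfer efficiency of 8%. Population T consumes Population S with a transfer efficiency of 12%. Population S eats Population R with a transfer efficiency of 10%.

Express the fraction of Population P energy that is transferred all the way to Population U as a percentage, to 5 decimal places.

Product of link efficiencies: 0.08 × 0.07 × 0.1 × 0.12 × 0.19 = 0.000012768
As a percentage: 0.000012768 × 100 = 0.00128%

0.00128%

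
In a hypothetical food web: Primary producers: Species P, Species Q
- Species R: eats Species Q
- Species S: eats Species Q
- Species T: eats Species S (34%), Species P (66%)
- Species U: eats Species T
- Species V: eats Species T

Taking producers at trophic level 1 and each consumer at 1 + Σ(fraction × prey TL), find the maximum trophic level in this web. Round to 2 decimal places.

Species R: 1 + 1 = 2
Species S: 1 + 1 = 2
Species T: 1 + (0.34×2 + 0.66×1) = 2.34
Species U: 1 + 2.34 = 3.34
Species V: 1 + 2.34 = 3.34

3.34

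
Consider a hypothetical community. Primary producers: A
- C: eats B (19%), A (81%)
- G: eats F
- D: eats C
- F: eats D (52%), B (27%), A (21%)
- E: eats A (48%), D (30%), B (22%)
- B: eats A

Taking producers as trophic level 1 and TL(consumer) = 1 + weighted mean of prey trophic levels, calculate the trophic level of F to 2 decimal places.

B: 1 + 1 = 2
C: 1 + (0.19×2 + 0.81×1) = 2.19
D: 1 + 2.19 = 3.19
E: 1 + (0.48×1 + 0.3×3.19 + 0.22×2) = 2.877
F: 1 + (0.52×3.19 + 0.27×2 + 0.21×1) = 3.4088
G: 1 + 3.4088 = 4.4088

3.41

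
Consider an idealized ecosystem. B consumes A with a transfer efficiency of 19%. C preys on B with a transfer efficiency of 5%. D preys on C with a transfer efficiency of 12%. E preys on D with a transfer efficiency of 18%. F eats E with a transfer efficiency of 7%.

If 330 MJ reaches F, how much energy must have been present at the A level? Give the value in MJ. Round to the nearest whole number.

Cumulative transfer efficiency: 0.19 × 0.05 × 0.12 × 0.18 × 0.07 = 0.000014364
A energy = 330 / 0.000014364 = 22974102 MJ

22974102 MJ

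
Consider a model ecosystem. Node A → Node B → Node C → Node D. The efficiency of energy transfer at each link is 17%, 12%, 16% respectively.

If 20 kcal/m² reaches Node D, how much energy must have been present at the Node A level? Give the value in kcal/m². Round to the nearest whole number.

6127 kcal/m²

Cumulative transfer efficiency: 0.17 × 0.12 × 0.16 = 0.003264
Node A energy = 20 / 0.003264 = 6127 kcal/m²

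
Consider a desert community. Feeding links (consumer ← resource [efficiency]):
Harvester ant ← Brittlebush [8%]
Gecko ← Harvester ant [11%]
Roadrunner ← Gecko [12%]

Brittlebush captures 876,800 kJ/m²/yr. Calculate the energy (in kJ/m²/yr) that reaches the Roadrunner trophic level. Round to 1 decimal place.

Harvester ant: 876800 × 0.08 = 70144 kJ/m²/yr
Gecko: 70144 × 0.11 = 7715.84 kJ/m²/yr
Roadrunner: 7715.84 × 0.12 = 925.9008 kJ/m²/yr

925.9 kJ/m²/yr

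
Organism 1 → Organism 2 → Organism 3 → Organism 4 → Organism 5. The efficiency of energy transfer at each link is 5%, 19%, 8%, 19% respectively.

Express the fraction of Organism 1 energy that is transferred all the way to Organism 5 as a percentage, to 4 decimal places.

0.0144%

Product of link efficiencies: 0.05 × 0.19 × 0.08 × 0.19 = 0.0001444
As a percentage: 0.0001444 × 100 = 0.0144%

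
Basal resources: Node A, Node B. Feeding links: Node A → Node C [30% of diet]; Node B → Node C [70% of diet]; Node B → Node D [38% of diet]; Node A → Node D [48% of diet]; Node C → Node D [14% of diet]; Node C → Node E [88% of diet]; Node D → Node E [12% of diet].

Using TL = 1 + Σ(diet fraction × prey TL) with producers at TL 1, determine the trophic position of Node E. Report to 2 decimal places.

Node C: 1 + (0.3×1 + 0.7×1) = 2
Node D: 1 + (0.38×1 + 0.48×1 + 0.14×2) = 2.14
Node E: 1 + (0.88×2 + 0.12×2.14) = 3.0168

3.02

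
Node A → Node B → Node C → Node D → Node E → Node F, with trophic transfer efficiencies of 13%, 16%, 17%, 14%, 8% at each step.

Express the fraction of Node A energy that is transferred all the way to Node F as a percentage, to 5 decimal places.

0.00396%

Product of link efficiencies: 0.13 × 0.16 × 0.17 × 0.14 × 0.08 = 0.0000396032
As a percentage: 0.0000396032 × 100 = 0.00396%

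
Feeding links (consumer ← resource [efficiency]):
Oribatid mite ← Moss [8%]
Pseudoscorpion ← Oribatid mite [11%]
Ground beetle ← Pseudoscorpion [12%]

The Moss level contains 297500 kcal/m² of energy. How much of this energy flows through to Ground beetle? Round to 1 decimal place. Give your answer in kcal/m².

Oribatid mite: 297500 × 0.08 = 23800 kcal/m²
Pseudoscorpion: 23800 × 0.11 = 2618 kcal/m²
Ground beetle: 2618 × 0.12 = 314.16 kcal/m²

314.2 kcal/m²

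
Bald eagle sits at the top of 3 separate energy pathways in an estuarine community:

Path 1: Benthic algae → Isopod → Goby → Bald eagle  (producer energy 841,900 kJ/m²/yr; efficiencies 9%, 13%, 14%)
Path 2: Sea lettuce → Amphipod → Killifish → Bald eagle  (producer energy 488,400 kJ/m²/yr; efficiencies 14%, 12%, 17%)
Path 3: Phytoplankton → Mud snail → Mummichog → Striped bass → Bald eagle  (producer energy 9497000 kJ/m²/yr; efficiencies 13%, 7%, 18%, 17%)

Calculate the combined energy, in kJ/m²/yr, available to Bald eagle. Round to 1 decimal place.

5418.4 kJ/m²/yr

Path 1: 841900 × 0.09 × 0.13 × 0.14 = 1379.0322 kJ/m²/yr
Path 2: 488400 × 0.14 × 0.12 × 0.17 = 1394.8704 kJ/m²/yr
Path 3: 9497000 × 0.13 × 0.07 × 0.18 × 0.17 = 2644.53462 kJ/m²/yr
Total at Bald eagle: 1379.0322 + 1394.8704 + 2644.53462 = 5418.43722 kJ/m²/yr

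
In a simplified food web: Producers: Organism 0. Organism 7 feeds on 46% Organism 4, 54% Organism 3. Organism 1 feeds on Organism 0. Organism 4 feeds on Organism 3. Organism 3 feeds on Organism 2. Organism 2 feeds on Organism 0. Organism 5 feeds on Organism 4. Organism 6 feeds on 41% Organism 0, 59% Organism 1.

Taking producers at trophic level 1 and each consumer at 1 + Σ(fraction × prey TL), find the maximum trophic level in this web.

Organism 1: 1 + 1 = 2
Organism 2: 1 + 1 = 2
Organism 3: 1 + 2 = 3
Organism 4: 1 + 3 = 4
Organism 5: 1 + 4 = 5
Organism 6: 1 + (0.41×1 + 0.59×2) = 2.59
Organism 7: 1 + (0.46×4 + 0.54×3) = 4.46

5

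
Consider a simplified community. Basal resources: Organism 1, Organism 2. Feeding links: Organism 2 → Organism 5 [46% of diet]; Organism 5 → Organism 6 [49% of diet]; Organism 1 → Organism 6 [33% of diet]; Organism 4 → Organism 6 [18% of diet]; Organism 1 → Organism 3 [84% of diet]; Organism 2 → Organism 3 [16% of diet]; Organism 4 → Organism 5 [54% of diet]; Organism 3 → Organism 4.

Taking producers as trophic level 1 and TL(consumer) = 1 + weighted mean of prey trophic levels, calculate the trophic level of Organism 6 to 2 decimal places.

Organism 3: 1 + (0.16×1 + 0.84×1) = 2
Organism 4: 1 + 2 = 3
Organism 5: 1 + (0.46×1 + 0.54×3) = 3.08
Organism 6: 1 + (0.33×1 + 0.49×3.08 + 0.18×3) = 3.3792

3.38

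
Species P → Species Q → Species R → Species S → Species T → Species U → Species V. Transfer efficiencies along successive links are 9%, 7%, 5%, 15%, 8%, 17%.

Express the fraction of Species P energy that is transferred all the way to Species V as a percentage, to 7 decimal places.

0.0000643%

Product of link efficiencies: 0.09 × 0.07 × 0.05 × 0.15 × 0.08 × 0.17 = 0.0000006426
As a percentage: 0.0000006426 × 100 = 0.0000643%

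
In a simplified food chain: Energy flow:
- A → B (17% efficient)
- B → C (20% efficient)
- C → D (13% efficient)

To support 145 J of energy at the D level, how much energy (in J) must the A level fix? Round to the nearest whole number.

32805 J

Cumulative transfer efficiency: 0.17 × 0.2 × 0.13 = 0.00442
A energy = 145 / 0.00442 = 32805 J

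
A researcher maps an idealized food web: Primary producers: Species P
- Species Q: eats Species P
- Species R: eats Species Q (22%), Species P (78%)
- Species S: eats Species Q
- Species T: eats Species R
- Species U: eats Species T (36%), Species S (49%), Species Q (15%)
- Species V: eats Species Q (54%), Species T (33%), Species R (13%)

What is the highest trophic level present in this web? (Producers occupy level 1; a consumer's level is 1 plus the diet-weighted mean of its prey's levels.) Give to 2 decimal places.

3.93

Species Q: 1 + 1 = 2
Species R: 1 + (0.22×2 + 0.78×1) = 2.22
Species S: 1 + 2 = 3
Species T: 1 + 2.22 = 3.22
Species U: 1 + (0.36×3.22 + 0.49×3 + 0.15×2) = 3.9292
Species V: 1 + (0.54×2 + 0.33×3.22 + 0.13×2.22) = 3.4312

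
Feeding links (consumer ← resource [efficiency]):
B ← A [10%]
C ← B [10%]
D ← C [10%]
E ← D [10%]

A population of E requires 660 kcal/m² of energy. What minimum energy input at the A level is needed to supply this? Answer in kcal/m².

Cumulative transfer efficiency: 0.1 × 0.1 × 0.1 × 0.1 = 0.0001
A energy = 660 / 0.0001 = 6600000 kcal/m²

6600000 kcal/m²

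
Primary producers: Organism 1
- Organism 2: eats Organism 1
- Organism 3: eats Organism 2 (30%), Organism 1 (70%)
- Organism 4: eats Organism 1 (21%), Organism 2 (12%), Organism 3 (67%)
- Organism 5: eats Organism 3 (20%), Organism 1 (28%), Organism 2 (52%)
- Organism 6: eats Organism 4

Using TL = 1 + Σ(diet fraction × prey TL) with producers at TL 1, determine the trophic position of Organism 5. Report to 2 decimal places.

2.78

Organism 2: 1 + 1 = 2
Organism 3: 1 + (0.3×2 + 0.7×1) = 2.3
Organism 4: 1 + (0.21×1 + 0.12×2 + 0.67×2.3) = 2.991
Organism 5: 1 + (0.2×2.3 + 0.28×1 + 0.52×2) = 2.78
Organism 6: 1 + 2.991 = 3.991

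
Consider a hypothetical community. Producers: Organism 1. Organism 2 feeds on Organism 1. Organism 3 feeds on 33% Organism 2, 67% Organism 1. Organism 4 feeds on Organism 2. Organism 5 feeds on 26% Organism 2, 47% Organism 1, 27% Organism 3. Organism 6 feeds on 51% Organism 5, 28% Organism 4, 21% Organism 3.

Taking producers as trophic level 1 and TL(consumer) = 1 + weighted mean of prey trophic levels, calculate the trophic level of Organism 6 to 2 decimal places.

3.67

Organism 2: 1 + 1 = 2
Organism 3: 1 + (0.33×2 + 0.67×1) = 2.33
Organism 4: 1 + 2 = 3
Organism 5: 1 + (0.26×2 + 0.47×1 + 0.27×2.33) = 2.6191
Organism 6: 1 + (0.51×2.6191 + 0.28×3 + 0.21×2.33) = 3.665041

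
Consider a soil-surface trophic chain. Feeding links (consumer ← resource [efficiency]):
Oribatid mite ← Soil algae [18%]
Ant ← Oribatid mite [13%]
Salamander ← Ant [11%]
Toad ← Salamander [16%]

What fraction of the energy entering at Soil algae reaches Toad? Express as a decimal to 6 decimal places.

0.000412

Product of link efficiencies: 0.18 × 0.13 × 0.11 × 0.16 = 0.00041184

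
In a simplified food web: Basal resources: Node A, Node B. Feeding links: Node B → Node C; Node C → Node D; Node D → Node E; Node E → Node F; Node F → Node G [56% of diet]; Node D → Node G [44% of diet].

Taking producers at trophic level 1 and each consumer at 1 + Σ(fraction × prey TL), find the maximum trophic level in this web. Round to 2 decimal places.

Node C: 1 + 1 = 2
Node D: 1 + 2 = 3
Node E: 1 + 3 = 4
Node F: 1 + 4 = 5
Node G: 1 + (0.56×5 + 0.44×3) = 5.12

5.12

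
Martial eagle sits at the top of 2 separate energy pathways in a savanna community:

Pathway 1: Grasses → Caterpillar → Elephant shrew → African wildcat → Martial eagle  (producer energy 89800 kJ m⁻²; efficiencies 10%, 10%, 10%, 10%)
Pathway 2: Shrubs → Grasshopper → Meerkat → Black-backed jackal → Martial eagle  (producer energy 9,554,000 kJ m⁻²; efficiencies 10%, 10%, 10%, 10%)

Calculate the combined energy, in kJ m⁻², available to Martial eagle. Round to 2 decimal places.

Pathway 1: 89800 × 0.1 × 0.1 × 0.1 × 0.1 = 8.98 kJ m⁻²
Pathway 2: 9554000 × 0.1 × 0.1 × 0.1 × 0.1 = 955.4 kJ m⁻²
Total at Martial eagle: 8.98 + 955.4 = 964.38 kJ m⁻²

964.38 kJ m⁻²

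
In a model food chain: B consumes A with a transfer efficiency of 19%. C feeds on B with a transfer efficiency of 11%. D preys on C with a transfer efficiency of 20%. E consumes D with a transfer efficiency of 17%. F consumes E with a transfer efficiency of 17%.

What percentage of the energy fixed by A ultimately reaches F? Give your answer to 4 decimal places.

Product of link efficiencies: 0.19 × 0.11 × 0.2 × 0.17 × 0.17 = 0.000120802
As a percentage: 0.000120802 × 100 = 0.0121%

0.0121%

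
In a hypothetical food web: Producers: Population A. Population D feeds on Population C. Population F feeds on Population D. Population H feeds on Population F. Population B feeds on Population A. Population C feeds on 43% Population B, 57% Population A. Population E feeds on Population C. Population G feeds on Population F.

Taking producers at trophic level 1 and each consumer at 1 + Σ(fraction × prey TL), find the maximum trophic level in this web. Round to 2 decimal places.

5.43

Population B: 1 + 1 = 2
Population C: 1 + (0.43×2 + 0.57×1) = 2.43
Population D: 1 + 2.43 = 3.43
Population E: 1 + 2.43 = 3.43
Population F: 1 + 3.43 = 4.43
Population G: 1 + 4.43 = 5.43
Population H: 1 + 4.43 = 5.43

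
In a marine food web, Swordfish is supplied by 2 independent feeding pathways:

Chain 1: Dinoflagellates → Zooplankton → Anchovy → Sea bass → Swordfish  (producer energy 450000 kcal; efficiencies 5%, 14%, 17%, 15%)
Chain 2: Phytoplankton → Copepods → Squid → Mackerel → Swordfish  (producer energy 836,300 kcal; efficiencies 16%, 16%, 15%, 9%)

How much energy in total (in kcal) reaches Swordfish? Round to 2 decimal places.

Chain 1: 450000 × 0.05 × 0.14 × 0.17 × 0.15 = 80.325 kcal
Chain 2: 836300 × 0.16 × 0.16 × 0.15 × 0.09 = 289.02528 kcal
Total at Swordfish: 80.325 + 289.02528 = 369.35028 kcal

369.35 kcal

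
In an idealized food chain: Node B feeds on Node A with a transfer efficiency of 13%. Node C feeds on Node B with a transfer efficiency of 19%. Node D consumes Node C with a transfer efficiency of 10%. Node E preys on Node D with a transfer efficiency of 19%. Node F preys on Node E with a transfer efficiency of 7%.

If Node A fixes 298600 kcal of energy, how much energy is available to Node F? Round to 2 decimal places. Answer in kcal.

Node B: 298600 × 0.13 = 38818 kcal
Node C: 38818 × 0.19 = 7375.42 kcal
Node D: 7375.42 × 0.1 = 737.542 kcal
Node E: 737.542 × 0.19 = 140.13298 kcal
Node F: 140.13298 × 0.07 = 9.8093086 kcal

9.81 kcal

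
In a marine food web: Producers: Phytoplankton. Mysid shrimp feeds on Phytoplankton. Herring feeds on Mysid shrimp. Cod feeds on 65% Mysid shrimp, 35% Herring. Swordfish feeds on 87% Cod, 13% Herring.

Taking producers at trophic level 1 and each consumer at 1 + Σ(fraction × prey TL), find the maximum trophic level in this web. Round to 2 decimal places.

Mysid shrimp: 1 + 1 = 2
Herring: 1 + 2 = 3
Cod: 1 + (0.65×2 + 0.35×3) = 3.35
Swordfish: 1 + (0.87×3.35 + 0.13×3) = 4.3045

4.30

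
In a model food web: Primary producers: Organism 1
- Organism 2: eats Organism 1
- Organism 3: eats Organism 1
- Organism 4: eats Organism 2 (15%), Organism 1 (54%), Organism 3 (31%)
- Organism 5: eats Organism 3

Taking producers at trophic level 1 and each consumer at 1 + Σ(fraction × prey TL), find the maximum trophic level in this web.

3

Organism 2: 1 + 1 = 2
Organism 3: 1 + 1 = 2
Organism 4: 1 + (0.15×2 + 0.54×1 + 0.31×2) = 2.46
Organism 5: 1 + 2 = 3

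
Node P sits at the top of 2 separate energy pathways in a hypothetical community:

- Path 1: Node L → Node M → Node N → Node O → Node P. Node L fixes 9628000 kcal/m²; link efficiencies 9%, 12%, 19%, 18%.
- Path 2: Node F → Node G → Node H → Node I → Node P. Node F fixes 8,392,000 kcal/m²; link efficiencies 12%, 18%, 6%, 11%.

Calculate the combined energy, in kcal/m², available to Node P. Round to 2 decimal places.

4752.56 kcal/m²

Path 1: 9628000 × 0.09 × 0.12 × 0.19 × 0.18 = 3556.19808 kcal/m²
Path 2: 8392000 × 0.12 × 0.18 × 0.06 × 0.11 = 1196.36352 kcal/m²
Total at Node P: 3556.19808 + 1196.36352 = 4752.5616 kcal/m²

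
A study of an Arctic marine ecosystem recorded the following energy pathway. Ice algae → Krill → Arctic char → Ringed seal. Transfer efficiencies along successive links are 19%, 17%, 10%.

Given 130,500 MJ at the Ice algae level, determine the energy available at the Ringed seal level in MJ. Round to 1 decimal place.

421.5 MJ

Krill: 130500 × 0.19 = 24795 MJ
Arctic char: 24795 × 0.17 = 4215.15 MJ
Ringed seal: 4215.15 × 0.1 = 421.515 MJ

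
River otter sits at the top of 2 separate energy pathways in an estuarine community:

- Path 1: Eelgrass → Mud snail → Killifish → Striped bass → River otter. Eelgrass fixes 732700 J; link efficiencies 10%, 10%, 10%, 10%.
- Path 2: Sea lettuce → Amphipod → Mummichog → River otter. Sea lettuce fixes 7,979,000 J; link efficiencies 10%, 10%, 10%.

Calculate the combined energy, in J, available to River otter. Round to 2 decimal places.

8052.27 J

Path 1: 732700 × 0.1 × 0.1 × 0.1 × 0.1 = 73.27 J
Path 2: 7979000 × 0.1 × 0.1 × 0.1 = 7979 J
Total at River otter: 73.27 + 7979 = 8052.27 J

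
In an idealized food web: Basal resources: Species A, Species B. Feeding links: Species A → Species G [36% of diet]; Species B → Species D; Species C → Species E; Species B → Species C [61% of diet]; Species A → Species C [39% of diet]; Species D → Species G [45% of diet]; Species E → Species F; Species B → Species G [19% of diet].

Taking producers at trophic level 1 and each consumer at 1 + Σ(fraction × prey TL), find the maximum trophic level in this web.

4

Species C: 1 + (0.61×1 + 0.39×1) = 2
Species D: 1 + 1 = 2
Species E: 1 + 2 = 3
Species F: 1 + 3 = 4
Species G: 1 + (0.36×1 + 0.45×2 + 0.19×1) = 2.45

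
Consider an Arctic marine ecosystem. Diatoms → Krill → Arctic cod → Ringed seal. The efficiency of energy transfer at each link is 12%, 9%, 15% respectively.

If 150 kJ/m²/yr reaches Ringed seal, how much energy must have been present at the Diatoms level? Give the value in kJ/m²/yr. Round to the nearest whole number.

Cumulative transfer efficiency: 0.12 × 0.09 × 0.15 = 0.00162
Diatoms energy = 150 / 0.00162 = 92593 kJ/m²/yr

92593 kJ/m²/yr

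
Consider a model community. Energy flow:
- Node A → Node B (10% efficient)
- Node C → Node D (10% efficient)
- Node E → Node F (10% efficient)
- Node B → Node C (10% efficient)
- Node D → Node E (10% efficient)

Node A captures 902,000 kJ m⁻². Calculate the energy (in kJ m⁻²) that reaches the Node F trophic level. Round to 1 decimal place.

Node B: 902000 × 0.1 = 90200 kJ m⁻²
Node C: 90200 × 0.1 = 9020 kJ m⁻²
Node D: 9020 × 0.1 = 902 kJ m⁻²
Node E: 902 × 0.1 = 90.2 kJ m⁻²
Node F: 90.2 × 0.1 = 9.02 kJ m⁻²

9.0 kJ m⁻²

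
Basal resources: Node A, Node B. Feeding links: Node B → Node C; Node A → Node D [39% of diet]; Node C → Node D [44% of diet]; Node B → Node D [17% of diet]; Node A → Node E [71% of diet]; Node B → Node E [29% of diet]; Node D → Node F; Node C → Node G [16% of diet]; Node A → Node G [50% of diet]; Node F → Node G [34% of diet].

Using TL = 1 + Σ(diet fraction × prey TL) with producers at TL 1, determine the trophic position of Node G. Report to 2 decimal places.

Node C: 1 + 1 = 2
Node D: 1 + (0.39×1 + 0.44×2 + 0.17×1) = 2.44
Node E: 1 + (0.71×1 + 0.29×1) = 2
Node F: 1 + 2.44 = 3.44
Node G: 1 + (0.16×2 + 0.5×1 + 0.34×3.44) = 2.9896

2.99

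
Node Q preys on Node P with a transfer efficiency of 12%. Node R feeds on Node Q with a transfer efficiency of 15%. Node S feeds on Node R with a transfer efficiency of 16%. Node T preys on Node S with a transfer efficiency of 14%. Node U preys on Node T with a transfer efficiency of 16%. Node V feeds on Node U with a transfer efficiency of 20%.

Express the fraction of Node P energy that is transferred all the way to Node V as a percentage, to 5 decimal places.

Product of link efficiencies: 0.12 × 0.15 × 0.16 × 0.14 × 0.16 × 0.2 = 0.0000129024
As a percentage: 0.0000129024 × 100 = 0.00129%

0.00129%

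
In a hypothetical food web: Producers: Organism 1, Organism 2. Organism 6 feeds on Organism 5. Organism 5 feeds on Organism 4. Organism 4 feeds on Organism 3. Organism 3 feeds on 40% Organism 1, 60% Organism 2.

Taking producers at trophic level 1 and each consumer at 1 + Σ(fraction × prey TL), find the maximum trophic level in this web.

Organism 3: 1 + (0.4×1 + 0.6×1) = 2
Organism 4: 1 + 2 = 3
Organism 5: 1 + 3 = 4
Organism 6: 1 + 4 = 5

5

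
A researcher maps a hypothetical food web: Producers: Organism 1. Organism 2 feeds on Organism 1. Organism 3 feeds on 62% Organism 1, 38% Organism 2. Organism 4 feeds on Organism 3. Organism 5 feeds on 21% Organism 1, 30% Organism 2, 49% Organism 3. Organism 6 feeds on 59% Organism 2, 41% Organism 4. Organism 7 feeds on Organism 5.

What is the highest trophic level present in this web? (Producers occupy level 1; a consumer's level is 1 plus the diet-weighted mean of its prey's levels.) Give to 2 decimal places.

Organism 2: 1 + 1 = 2
Organism 3: 1 + (0.62×1 + 0.38×2) = 2.38
Organism 4: 1 + 2.38 = 3.38
Organism 5: 1 + (0.21×1 + 0.3×2 + 0.49×2.38) = 2.9762
Organism 6: 1 + (0.59×2 + 0.41×3.38) = 3.5658
Organism 7: 1 + 2.9762 = 3.9762

3.98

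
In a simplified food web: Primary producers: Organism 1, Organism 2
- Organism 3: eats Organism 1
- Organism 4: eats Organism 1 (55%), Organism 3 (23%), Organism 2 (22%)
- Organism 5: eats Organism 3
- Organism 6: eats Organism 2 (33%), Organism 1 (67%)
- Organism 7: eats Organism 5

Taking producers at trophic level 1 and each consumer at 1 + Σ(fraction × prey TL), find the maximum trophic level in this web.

Organism 3: 1 + 1 = 2
Organism 4: 1 + (0.55×1 + 0.23×2 + 0.22×1) = 2.23
Organism 5: 1 + 2 = 3
Organism 6: 1 + (0.33×1 + 0.67×1) = 2
Organism 7: 1 + 3 = 4

4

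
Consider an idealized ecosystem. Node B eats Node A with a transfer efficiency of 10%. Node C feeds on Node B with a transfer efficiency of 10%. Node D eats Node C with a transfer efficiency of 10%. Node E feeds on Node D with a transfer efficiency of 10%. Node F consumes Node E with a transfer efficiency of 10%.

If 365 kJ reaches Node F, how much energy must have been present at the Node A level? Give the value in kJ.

36500000 kJ

Cumulative transfer efficiency: 0.1 × 0.1 × 0.1 × 0.1 × 0.1 = 0.00001
Node A energy = 365 / 0.00001 = 36500000 kJ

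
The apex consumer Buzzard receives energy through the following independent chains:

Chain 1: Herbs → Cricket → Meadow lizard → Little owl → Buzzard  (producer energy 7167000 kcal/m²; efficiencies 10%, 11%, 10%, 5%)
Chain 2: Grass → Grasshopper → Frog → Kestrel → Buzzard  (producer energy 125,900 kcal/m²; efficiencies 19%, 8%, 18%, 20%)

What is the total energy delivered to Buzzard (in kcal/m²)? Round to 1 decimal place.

Chain 1: 7167000 × 0.1 × 0.11 × 0.1 × 0.05 = 394.185 kcal/m²
Chain 2: 125900 × 0.19 × 0.08 × 0.18 × 0.2 = 68.89248 kcal/m²
Total at Buzzard: 394.185 + 68.89248 = 463.07748 kcal/m²

463.1 kcal/m²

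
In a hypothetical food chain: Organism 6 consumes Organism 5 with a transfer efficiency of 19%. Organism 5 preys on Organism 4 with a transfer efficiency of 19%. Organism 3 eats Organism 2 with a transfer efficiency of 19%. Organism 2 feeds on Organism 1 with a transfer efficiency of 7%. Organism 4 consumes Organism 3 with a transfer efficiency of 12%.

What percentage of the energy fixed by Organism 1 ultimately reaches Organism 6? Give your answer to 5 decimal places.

Product of link efficiencies: 0.07 × 0.19 × 0.12 × 0.19 × 0.19 = 0.0000576156
As a percentage: 0.0000576156 × 100 = 0.00576%

0.00576%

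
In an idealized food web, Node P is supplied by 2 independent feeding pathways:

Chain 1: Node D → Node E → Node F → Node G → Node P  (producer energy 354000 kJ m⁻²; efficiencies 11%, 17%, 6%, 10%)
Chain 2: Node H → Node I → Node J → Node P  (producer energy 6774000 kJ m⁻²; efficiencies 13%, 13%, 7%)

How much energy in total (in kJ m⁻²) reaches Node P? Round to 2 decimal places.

8053.36 kJ m⁻²

Chain 1: 354000 × 0.11 × 0.17 × 0.06 × 0.1 = 39.7188 kJ m⁻²
Chain 2: 6774000 × 0.13 × 0.13 × 0.07 = 8013.642 kJ m⁻²
Total at Node P: 39.7188 + 8013.642 = 8053.3608 kJ m⁻²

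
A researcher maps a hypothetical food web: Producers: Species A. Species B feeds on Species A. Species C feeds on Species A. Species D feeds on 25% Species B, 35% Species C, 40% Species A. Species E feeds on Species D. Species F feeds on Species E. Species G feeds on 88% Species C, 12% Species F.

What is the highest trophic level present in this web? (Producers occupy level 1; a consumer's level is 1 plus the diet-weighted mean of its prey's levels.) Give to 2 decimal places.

Species B: 1 + 1 = 2
Species C: 1 + 1 = 2
Species D: 1 + (0.25×2 + 0.35×2 + 0.4×1) = 2.6
Species E: 1 + 2.6 = 3.6
Species F: 1 + 3.6 = 4.6
Species G: 1 + (0.88×2 + 0.12×4.6) = 3.312

4.60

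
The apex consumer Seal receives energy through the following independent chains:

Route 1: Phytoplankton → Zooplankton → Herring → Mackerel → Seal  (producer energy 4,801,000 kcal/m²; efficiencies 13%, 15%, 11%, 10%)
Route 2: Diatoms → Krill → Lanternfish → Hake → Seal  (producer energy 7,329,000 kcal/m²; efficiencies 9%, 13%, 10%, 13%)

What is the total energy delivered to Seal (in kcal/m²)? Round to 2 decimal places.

Route 1: 4801000 × 0.13 × 0.15 × 0.11 × 0.1 = 1029.8145 kcal/m²
Route 2: 7329000 × 0.09 × 0.13 × 0.1 × 0.13 = 1114.7409 kcal/m²
Total at Seal: 1029.8145 + 1114.7409 = 2144.5554 kcal/m²

2144.56 kcal/m²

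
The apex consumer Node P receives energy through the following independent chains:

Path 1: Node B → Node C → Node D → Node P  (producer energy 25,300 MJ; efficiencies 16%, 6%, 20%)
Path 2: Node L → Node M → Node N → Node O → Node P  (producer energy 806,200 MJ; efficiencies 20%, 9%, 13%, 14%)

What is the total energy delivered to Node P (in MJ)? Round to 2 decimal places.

Path 1: 25300 × 0.16 × 0.06 × 0.2 = 48.576 MJ
Path 2: 806200 × 0.2 × 0.09 × 0.13 × 0.14 = 264.11112 MJ
Total at Node P: 48.576 + 264.11112 = 312.68712 MJ

312.69 MJ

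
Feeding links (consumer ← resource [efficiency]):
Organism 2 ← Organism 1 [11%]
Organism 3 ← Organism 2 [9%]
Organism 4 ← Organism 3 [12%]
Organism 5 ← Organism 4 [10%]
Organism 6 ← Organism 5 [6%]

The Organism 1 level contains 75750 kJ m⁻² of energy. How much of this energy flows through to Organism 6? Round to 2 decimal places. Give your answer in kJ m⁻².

Organism 2: 75750 × 0.11 = 8332.5 kJ m⁻²
Organism 3: 8332.5 × 0.09 = 749.925 kJ m⁻²
Organism 4: 749.925 × 0.12 = 89.991 kJ m⁻²
Organism 5: 89.991 × 0.1 = 8.9991 kJ m⁻²
Organism 6: 8.9991 × 0.06 = 0.539946 kJ m⁻²

0.54 kJ m⁻²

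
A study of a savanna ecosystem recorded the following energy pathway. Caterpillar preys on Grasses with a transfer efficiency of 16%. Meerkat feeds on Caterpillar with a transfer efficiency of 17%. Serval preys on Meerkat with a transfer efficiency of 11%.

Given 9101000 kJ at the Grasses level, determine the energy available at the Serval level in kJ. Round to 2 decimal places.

Caterpillar: 9101000 × 0.16 = 1456160 kJ
Meerkat: 1456160 × 0.17 = 247547.2 kJ
Serval: 247547.2 × 0.11 = 27230.192 kJ

27230.19 kJ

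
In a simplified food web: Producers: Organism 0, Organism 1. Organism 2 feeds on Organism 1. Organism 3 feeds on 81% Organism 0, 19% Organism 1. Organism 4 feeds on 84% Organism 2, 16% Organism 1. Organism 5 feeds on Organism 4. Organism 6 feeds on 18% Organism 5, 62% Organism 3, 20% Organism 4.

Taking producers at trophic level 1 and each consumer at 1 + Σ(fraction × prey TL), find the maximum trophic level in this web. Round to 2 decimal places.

Organism 2: 1 + 1 = 2
Organism 3: 1 + (0.81×1 + 0.19×1) = 2
Organism 4: 1 + (0.84×2 + 0.16×1) = 2.84
Organism 5: 1 + 2.84 = 3.84
Organism 6: 1 + (0.18×3.84 + 0.62×2 + 0.2×2.84) = 3.4992

3.84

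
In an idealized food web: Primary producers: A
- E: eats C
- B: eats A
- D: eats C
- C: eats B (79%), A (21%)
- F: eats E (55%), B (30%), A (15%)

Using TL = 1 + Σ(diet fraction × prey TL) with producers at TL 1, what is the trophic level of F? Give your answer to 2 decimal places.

B: 1 + 1 = 2
C: 1 + (0.79×2 + 0.21×1) = 2.79
D: 1 + 2.79 = 3.79
E: 1 + 2.79 = 3.79
F: 1 + (0.55×3.79 + 0.3×2 + 0.15×1) = 3.8345

3.83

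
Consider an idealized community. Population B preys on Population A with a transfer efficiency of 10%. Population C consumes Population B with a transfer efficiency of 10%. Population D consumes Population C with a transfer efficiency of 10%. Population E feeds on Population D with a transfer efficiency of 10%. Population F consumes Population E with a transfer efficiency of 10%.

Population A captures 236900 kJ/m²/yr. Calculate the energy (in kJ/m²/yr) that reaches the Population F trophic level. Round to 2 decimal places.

Population B: 236900 × 0.1 = 23690 kJ/m²/yr
Population C: 23690 × 0.1 = 2369 kJ/m²/yr
Population D: 2369 × 0.1 = 236.9 kJ/m²/yr
Population E: 236.9 × 0.1 = 23.69 kJ/m²/yr
Population F: 23.69 × 0.1 = 2.369 kJ/m²/yr

2.37 kJ/m²/yr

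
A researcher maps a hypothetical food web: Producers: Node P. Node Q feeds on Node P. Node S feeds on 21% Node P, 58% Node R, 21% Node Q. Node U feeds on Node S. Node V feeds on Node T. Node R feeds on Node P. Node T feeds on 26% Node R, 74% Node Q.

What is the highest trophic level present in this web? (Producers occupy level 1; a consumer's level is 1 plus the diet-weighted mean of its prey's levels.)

4

Node Q: 1 + 1 = 2
Node R: 1 + 1 = 2
Node S: 1 + (0.21×1 + 0.58×2 + 0.21×2) = 2.79
Node T: 1 + (0.26×2 + 0.74×2) = 3
Node U: 1 + 2.79 = 3.79
Node V: 1 + 3 = 4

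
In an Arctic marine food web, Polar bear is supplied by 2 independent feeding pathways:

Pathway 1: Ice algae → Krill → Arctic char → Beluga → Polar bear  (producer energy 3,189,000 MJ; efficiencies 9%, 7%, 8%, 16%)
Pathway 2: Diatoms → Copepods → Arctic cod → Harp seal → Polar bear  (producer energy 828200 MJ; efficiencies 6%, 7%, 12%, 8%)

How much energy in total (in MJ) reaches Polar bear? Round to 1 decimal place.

290.6 MJ

Pathway 1: 3189000 × 0.09 × 0.07 × 0.08 × 0.16 = 257.16096 MJ
Pathway 2: 828200 × 0.06 × 0.07 × 0.12 × 0.08 = 33.393024 MJ
Total at Polar bear: 257.16096 + 33.393024 = 290.553984 MJ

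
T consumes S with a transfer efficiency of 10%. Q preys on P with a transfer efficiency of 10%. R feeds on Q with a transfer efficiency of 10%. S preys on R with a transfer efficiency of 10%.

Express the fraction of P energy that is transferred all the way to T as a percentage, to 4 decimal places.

Product of link efficiencies: 0.1 × 0.1 × 0.1 × 0.1 = 0.0001
As a percentage: 0.0001 × 100 = 0.0100%

0.0100%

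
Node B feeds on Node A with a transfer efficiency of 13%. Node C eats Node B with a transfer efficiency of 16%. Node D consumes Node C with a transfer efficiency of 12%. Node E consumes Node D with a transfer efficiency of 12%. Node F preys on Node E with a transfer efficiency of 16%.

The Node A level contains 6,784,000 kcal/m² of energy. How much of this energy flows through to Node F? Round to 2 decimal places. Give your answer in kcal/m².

Node B: 6784000 × 0.13 = 881920 kcal/m²
Node C: 881920 × 0.16 = 141107.2 kcal/m²
Node D: 141107.2 × 0.12 = 16932.864 kcal/m²
Node E: 16932.864 × 0.12 = 2031.94368 kcal/m²
Node F: 2031.94368 × 0.16 = 325.1109888 kcal/m²

325.11 kcal/m²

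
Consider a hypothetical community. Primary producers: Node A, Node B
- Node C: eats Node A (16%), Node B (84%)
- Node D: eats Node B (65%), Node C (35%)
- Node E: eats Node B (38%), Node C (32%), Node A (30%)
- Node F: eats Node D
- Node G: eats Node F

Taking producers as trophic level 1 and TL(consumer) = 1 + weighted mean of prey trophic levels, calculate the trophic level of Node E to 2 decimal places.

2.32

Node C: 1 + (0.16×1 + 0.84×1) = 2
Node D: 1 + (0.65×1 + 0.35×2) = 2.35
Node E: 1 + (0.38×1 + 0.32×2 + 0.3×1) = 2.32
Node F: 1 + 2.35 = 3.35
Node G: 1 + 3.35 = 4.35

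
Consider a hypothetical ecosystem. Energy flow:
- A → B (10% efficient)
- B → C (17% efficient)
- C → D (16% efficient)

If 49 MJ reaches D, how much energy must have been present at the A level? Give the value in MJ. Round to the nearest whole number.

Cumulative transfer efficiency: 0.1 × 0.17 × 0.16 = 0.00272
A energy = 49 / 0.00272 = 18015 MJ

18015 MJ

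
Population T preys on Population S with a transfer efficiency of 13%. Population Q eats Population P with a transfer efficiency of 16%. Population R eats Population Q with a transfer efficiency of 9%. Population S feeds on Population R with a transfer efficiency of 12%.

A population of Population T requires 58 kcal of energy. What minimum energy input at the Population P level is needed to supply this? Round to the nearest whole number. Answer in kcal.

258191 kcal

Cumulative transfer efficiency: 0.16 × 0.09 × 0.12 × 0.13 = 0.00022464
Population P energy = 58 / 0.00022464 = 258191 kcal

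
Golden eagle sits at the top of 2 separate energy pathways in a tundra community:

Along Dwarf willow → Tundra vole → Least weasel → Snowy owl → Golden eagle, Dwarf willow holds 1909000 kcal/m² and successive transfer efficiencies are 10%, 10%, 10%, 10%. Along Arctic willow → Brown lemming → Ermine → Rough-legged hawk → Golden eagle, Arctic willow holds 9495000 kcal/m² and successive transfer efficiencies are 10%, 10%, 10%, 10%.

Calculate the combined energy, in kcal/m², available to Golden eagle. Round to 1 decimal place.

Via Dwarf willow: 1909000 × 0.1 × 0.1 × 0.1 × 0.1 = 190.9 kcal/m²
Via Arctic willow: 9495000 × 0.1 × 0.1 × 0.1 × 0.1 = 949.5 kcal/m²
Total at Golden eagle: 190.9 + 949.5 = 1140.4 kcal/m²

1140.4 kcal/m²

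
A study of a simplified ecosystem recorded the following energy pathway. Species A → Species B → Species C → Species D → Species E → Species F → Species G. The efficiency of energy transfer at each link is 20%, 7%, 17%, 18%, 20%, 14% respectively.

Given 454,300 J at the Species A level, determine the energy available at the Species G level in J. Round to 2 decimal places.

Species B: 454300 × 0.2 = 90860 J
Species C: 90860 × 0.07 = 6360.2 J
Species D: 6360.2 × 0.17 = 1081.234 J
Species E: 1081.234 × 0.18 = 194.62212 J
Species F: 194.62212 × 0.2 = 38.924424 J
Species G: 38.924424 × 0.14 = 5.44941936 J

5.45 J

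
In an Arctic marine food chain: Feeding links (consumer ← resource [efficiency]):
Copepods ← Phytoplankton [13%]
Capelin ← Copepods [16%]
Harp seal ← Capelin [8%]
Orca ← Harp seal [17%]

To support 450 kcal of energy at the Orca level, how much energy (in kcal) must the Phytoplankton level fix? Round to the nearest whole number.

Cumulative transfer efficiency: 0.13 × 0.16 × 0.08 × 0.17 = 0.00028288
Phytoplankton energy = 450 / 0.00028288 = 1590781 kcal

1590781 kcal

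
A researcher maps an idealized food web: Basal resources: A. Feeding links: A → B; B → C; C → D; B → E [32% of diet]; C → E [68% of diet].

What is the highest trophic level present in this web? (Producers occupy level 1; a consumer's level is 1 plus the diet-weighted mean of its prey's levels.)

B: 1 + 1 = 2
C: 1 + 2 = 3
D: 1 + 3 = 4
E: 1 + (0.32×2 + 0.68×3) = 3.68

4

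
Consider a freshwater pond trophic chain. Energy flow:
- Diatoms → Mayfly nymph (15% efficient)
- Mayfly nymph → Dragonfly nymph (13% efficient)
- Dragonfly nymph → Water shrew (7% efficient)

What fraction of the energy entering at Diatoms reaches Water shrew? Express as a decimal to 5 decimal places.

0.00137

Product of link efficiencies: 0.15 × 0.13 × 0.07 = 0.001365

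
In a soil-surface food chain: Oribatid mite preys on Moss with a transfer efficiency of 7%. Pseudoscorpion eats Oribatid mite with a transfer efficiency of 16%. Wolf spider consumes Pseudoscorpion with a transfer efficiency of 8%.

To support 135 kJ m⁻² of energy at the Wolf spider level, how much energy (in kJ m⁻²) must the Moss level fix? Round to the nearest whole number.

150670 kJ m⁻²

Cumulative transfer efficiency: 0.07 × 0.16 × 0.08 = 0.000896
Moss energy = 135 / 0.000896 = 150670 kJ m⁻²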